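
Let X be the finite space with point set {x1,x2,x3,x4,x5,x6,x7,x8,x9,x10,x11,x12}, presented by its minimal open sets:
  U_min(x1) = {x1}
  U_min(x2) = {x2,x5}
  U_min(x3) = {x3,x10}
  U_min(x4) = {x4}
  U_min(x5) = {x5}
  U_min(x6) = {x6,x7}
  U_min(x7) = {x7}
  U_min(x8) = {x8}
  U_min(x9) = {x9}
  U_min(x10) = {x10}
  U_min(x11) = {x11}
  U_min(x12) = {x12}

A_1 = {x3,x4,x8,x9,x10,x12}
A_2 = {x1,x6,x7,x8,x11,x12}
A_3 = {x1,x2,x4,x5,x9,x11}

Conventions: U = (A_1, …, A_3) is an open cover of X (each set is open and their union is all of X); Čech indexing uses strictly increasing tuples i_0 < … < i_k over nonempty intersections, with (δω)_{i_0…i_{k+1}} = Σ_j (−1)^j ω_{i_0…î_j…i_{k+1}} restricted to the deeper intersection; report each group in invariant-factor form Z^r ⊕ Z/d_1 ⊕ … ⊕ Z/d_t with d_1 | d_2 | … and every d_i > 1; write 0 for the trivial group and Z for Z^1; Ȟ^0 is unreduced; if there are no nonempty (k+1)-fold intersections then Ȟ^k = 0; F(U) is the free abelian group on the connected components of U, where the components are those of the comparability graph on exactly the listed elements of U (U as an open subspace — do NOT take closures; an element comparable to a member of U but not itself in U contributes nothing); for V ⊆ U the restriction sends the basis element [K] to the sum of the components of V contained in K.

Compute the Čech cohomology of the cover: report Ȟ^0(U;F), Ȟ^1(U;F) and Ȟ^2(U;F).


Ȟ^0 ≅ Z^9; Ȟ^1 ≅ 0; Ȟ^2 ≅ 0

nonempty intersections:
  A12={x8,x12} A13={x4,x9} A23={x1,x11}
components per intersection:
  A1: {x3,x10} {x4} {x8} {x9} {x12}
  A2: {x1} {x6,x7} {x8} {x11} {x12}
  A3: {x1} {x2,x5} {x4} {x9} {x11}
  A12: {x8} {x12}
  A13: {x4} {x9}
  A23: {x1} {x11}
C dims 15,6; δ0: rk 6, SNF 1^6
Ȟ^0: (15−6)−0=9 ⇒ Z^9
Ȟ^1: (6−0)−6=0 ⇒ 0
Ȟ^2: (0−0)−0=0 ⇒ 0


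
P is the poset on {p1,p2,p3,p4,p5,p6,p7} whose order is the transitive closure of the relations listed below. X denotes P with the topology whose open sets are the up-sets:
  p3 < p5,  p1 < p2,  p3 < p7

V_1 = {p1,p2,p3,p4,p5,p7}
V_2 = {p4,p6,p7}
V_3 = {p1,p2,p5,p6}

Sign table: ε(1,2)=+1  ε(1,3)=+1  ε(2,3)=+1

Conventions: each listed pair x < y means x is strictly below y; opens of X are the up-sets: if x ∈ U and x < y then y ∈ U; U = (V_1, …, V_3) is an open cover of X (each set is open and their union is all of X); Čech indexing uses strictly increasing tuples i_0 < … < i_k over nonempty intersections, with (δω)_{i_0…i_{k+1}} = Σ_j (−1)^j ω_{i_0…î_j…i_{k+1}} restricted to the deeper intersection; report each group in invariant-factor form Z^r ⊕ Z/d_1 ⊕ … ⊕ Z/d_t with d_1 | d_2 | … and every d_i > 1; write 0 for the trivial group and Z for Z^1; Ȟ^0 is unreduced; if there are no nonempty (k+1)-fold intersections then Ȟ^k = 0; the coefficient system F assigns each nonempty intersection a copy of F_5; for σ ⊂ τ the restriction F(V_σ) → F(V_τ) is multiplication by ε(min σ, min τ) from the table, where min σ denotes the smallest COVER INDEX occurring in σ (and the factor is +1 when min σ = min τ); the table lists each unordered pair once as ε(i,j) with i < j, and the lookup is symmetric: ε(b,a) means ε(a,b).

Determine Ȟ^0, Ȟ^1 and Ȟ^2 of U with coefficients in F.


nerve of the cover:
  V12={p4,p7} V13={p1,p2,p5} V23={p6}
C dims 3,3; δ0: rk_F5 2
Ȟ^0 = (3 − 2) − 0 = 1, so Ȟ^0 ≅ Z/5
Ȟ^1 = (3 − 0) − 2 = 1, so Ȟ^1 ≅ Z/5
Ȟ^2 = (0 − 0) − 0 = 0, so Ȟ^2 ≅ 0

Ȟ^0(U;F) ≅ Z/5; Ȟ^1(U;F) ≅ Z/5; Ȟ^2(U;F) ≅ 0


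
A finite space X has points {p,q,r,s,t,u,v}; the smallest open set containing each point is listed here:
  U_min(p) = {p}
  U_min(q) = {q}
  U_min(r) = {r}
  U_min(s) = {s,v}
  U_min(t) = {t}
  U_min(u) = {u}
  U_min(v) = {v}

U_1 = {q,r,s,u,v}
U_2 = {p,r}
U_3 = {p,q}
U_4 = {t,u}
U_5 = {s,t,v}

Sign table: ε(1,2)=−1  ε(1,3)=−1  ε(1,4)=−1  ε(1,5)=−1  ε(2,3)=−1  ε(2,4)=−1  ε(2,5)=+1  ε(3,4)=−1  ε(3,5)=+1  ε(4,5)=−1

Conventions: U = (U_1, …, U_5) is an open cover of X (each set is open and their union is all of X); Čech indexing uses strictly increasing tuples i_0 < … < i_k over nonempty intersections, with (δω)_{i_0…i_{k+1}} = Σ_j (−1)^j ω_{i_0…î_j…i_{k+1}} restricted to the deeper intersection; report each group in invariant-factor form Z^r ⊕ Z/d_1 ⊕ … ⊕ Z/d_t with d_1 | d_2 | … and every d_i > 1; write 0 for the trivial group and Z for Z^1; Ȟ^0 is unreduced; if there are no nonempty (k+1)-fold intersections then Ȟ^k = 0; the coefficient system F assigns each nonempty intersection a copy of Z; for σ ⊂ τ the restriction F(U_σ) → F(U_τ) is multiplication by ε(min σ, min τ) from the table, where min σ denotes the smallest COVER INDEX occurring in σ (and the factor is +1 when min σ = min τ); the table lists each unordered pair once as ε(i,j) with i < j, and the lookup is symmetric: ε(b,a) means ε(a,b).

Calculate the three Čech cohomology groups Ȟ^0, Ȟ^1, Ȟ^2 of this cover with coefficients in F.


Ȟ^0 = 0,  Ȟ^1 = Z ⊕ Z/2,  Ȟ^2 = 0

nerve simplices:
  U12={r} U13={q} U14={u} U15={s,v} U23={p} U45={t}
C dims 5,6; δ0: rk 5, SNF 1^4·2
degree 0: 5−5−0 = 0 → Ȟ^0 ≅ 0
degree 1: 6−0−5 = 1 plus torsion [2] → Ȟ^1 ≅ Z ⊕ Z/2
degree 2: 0−0−0 = 0 → Ȟ^2 ≅ 0


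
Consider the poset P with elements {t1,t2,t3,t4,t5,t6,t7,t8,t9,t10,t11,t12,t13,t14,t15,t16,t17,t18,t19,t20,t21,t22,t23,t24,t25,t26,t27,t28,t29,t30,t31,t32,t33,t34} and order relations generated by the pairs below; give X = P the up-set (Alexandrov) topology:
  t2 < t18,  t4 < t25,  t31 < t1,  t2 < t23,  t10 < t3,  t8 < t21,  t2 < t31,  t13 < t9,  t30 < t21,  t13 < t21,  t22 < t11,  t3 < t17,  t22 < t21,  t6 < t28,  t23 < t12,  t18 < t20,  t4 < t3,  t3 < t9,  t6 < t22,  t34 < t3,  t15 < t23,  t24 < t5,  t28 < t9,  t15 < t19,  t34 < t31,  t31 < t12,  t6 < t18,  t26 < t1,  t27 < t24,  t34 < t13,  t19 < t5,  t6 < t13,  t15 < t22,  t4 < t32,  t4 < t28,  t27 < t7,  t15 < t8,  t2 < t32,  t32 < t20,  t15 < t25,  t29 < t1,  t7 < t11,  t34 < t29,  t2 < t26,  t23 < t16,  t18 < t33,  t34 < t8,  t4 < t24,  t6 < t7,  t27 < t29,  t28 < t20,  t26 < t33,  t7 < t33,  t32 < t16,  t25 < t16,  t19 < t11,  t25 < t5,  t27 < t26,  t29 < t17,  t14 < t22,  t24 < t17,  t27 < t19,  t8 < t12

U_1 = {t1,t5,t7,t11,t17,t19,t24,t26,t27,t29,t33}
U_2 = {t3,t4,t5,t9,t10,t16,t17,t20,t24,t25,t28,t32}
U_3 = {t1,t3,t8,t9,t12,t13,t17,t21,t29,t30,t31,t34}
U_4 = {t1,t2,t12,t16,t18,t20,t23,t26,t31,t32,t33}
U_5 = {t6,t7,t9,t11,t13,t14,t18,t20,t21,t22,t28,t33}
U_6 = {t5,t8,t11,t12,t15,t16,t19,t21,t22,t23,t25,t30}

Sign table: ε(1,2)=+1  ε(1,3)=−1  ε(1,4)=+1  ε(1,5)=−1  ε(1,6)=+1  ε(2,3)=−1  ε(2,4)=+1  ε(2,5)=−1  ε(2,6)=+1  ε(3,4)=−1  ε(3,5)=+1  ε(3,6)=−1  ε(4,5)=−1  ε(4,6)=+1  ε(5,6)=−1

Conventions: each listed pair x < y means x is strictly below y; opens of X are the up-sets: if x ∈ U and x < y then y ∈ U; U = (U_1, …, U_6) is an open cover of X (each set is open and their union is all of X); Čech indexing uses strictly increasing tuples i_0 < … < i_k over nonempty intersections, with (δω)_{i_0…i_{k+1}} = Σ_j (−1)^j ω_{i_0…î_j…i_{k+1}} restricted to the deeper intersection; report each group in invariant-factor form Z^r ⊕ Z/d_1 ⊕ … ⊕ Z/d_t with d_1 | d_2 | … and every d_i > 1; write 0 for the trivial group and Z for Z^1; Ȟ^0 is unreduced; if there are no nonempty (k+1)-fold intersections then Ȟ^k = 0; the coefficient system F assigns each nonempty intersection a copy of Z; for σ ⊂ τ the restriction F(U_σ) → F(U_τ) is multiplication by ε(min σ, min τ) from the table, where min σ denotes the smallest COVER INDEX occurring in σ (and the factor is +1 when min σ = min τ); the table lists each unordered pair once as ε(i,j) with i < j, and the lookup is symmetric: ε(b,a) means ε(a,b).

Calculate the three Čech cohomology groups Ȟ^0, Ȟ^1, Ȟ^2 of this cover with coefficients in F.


Ȟ^0 = Z, Ȟ^1 = 0 and Ȟ^2 = Z/2

cover nerve:
  U12={t5,t17,t24} U13={t1,t17,t29} U14={t1,t26,t33} U15={t7,t11,t33} U16={t5,t11,t19} U23={t3,t9,t17} U24={t16,t20,t32} U25={t9,t20,t28} U26={t5,t16,t25} U34={t1,t12,t31} U35={t9,t13,t21} U36={t8,t12,t21,t30} U45={t18,t20,t33} U46={t12,t16,t23} U56={t11,t21,t22}
  U123={t17} U126={t5} U134={t1} U145={t33} U156={t11} U235={t9} U245={t20} U246={t16} U346={t12} U356={t21}
C dims 6,15,10; δ0: rk 5, SNF 1^5; δ1: rk 10, SNF 1^9·2
Ȟ^0: (6−5)−0=1 ⇒ Z
Ȟ^1: (15−10)−5=0 ⇒ 0
Ȟ^2: (10−0)−10=0 plus torsion [2] ⇒ Z/2


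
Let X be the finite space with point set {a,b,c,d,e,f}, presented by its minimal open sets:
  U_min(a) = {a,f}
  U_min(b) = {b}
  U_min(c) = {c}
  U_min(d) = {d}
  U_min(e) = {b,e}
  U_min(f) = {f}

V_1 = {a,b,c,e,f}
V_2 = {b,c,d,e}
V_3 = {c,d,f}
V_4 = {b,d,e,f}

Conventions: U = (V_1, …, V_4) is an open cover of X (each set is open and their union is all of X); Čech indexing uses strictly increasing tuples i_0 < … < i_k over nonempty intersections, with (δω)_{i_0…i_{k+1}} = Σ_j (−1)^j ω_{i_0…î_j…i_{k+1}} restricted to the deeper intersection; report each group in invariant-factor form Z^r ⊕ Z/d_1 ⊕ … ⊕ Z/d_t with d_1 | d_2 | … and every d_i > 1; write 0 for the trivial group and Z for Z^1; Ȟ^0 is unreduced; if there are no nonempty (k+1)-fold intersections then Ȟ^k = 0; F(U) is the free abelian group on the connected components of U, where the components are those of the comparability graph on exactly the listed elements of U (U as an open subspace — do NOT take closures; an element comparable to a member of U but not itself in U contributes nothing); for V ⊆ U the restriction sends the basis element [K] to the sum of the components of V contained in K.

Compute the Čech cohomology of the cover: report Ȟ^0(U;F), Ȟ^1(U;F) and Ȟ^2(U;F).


Ȟ^0 ≅ Z^4, Ȟ^1 ≅ 0 and Ȟ^2 ≅ 0

intersection data:
  V12={b,c,e} V13={c,f} V14={b,e,f} V23={c,d} V24={b,d,e} V34={d,f}
  V123={c} V124={b,e} V134={f} V234={d}
components per intersection:
  V1: {a,f} {b,e} {c}
  V2: {b,e} {c} {d}
  V3: {c} {d} {f}
  V4: {b,e} {d} {f}
  V12: {b,e} {c}
  V13: {c} {f}
  V14: {b,e} {f}
  V23: {c} {d}
  V24: {b,e} {d}
  V34: {d} {f}
  V123: {c}
  V124: {b,e}
  V134: {f}
  V234: {d}
C dims 12,12,4; δ0: rk 8, SNF 1^8; δ1: rk 4, SNF 1^4
Ȟ^0 = (12 − 8) − 0 = 4, so Ȟ^0 ≅ Z^4
Ȟ^1 = (12 − 4) − 8 = 0, so Ȟ^1 ≅ 0
Ȟ^2 = (4 − 0) − 4 = 0, so Ȟ^2 ≅ 0


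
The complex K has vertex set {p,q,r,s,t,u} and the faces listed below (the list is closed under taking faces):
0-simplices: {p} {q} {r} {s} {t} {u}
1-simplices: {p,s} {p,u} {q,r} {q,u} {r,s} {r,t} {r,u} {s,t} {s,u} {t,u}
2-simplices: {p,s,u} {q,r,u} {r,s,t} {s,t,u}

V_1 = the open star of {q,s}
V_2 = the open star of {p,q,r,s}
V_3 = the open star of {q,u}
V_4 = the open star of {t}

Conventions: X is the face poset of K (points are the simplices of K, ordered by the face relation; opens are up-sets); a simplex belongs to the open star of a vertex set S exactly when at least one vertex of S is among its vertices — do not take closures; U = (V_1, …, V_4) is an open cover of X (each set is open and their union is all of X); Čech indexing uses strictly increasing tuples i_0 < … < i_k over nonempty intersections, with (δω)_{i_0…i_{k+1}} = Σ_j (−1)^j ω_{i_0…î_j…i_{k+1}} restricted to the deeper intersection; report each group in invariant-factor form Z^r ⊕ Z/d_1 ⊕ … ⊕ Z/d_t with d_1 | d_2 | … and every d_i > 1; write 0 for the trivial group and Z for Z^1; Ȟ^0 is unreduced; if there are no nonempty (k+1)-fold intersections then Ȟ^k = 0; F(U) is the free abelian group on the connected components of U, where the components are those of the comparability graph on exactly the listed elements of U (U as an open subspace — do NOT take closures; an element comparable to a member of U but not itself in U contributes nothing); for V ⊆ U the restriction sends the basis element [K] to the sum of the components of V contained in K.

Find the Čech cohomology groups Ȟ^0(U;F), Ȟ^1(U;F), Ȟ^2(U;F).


Ȟ^0(U;F) ≅ Z,  Ȟ^1(U;F) ≅ Z,  Ȟ^2(U;F) ≅ 0

nerve of the cover:
  V1={{q},{s},{p,s},{q,r},{q,u},{r,s},{s,t},{s,u},{p,s,u},{q,r,u},{r,s,t},{s,t,u}} V2={{p},{q},{r},{s},{p,s},{p,u},{q,r},{q,u},{r,s},{r,t},{r,u},{s,t},{s,u},{p,s,u},{q,r,u},{r,s,t},{s,t,u}} V3={{q},{u},{p,u},{q,r},{q,u},{r,u},{s,u},{t,u},{p,s,u},{q,r,u},{s,t,u}} V4={{t},{r,t},{s,t},{t,u},{r,s,t},{s,t,u}}
  V12={{q},{s},{p,s},{q,r},{q,u},{r,s},{s,t},{s,u},{p,s,u},{q,r,u},{r,s,t},{s,t,u}} V13={{q},{q,r},{q,u},{s,u},{p,s,u},{q,r,u},{s,t,u}} V14={{s,t},{r,s,t},{s,t,u}} V23={{q},{p,u},{q,r},{q,u},{r,u},{s,u},{p,s,u},{q,r,u},{s,t,u}} V24={{r,t},{s,t},{r,s,t},{s,t,u}} V34={{t,u},{s,t,u}}
  V123={{q},{q,r},{q,u},{s,u},{p,s,u},{q,r,u},{s,t,u}} V124={{s,t},{r,s,t},{s,t,u}} V134={{s,t,u}} V234={{s,t,u}}
  V1234={{s,t,u}}
components per intersection:
  V1: {{q},{q,r},{q,u},{q,r,u}} {{s},{p,s},{r,s},{s,t},{s,u},{p,s,u},{r,s,t},{s,t,u}}
  V2: {{p},{q},{r},{s},{p,s},{p,u},{q,r},{q,u},{r,s},{r,t},{r,u},{s,t},{s,u},{p,s,u},{q,r,u},{r,s,t},{s,t,u}}
  V3: {{q},{u},{p,u},{q,r},{q,u},{r,u},{s,u},{t,u},{p,s,u},{q,r,u},{s,t,u}}
  V4: {{t},{r,t},{s,t},{t,u},{r,s,t},{s,t,u}}
  V12: {{q},{q,r},{q,u},{q,r,u}} {{s},{p,s},{r,s},{s,t},{s,u},{p,s,u},{r,s,t},{s,t,u}}
  V13: {{q},{q,r},{q,u},{q,r,u}} {{s,u},{p,s,u},{s,t,u}}
  V14: {{s,t},{r,s,t},{s,t,u}}
  V23: {{q},{q,r},{q,u},{r,u},{q,r,u}} {{p,u},{s,u},{p,s,u},{s,t,u}}
  V24: {{r,t},{s,t},{r,s,t},{s,t,u}}
  V34: {{t,u},{s,t,u}}
  V123: {{q},{q,r},{q,u},{q,r,u}} {{s,u},{p,s,u},{s,t,u}}
  V124: {{s,t},{r,s,t},{s,t,u}}
  V134: {{s,t,u}}
  V234: {{s,t,u}}
  V1234: {{s,t,u}}
C dims 5,9,5,1; δ0: rk 4, SNF 1^4; δ1: rk 4, SNF 1^4; δ2: rk 1, SNF 1^1
Ȟ^0 = (5 − 4) − 0 = 1, so Ȟ^0 ≅ Z
Ȟ^1 = (9 − 4) − 4 = 1, so Ȟ^1 ≅ Z
Ȟ^2 = (5 − 1) − 4 = 0, so Ȟ^2 ≅ 0


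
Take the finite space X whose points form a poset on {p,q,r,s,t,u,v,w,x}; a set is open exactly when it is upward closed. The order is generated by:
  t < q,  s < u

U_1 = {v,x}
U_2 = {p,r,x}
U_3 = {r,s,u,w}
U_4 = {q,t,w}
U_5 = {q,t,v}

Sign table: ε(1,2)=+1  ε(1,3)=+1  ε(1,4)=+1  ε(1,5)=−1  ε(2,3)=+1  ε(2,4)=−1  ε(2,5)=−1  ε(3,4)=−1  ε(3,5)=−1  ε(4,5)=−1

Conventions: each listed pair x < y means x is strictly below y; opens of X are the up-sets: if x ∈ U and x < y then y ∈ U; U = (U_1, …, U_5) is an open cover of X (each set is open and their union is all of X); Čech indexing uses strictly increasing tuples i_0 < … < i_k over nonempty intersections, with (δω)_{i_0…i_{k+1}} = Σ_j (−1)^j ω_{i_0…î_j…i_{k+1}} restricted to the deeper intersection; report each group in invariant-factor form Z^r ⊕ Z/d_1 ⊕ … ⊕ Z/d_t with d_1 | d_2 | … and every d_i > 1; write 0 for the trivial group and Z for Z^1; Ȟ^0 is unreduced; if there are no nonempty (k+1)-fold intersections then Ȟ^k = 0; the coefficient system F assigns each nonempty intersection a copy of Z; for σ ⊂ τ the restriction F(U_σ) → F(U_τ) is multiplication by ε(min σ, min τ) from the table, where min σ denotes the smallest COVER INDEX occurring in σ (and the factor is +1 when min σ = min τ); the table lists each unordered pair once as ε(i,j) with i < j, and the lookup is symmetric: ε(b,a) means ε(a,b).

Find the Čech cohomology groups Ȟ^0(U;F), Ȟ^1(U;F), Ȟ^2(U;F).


nerve of the cover:
  U12={x} U15={v} U23={r} U34={w} U45={q,t}
C dims 5,5; δ0: rk 5, SNF 1^4·2
Ȟ^0 = (5 − 5) − 0 = 0, so Ȟ^0 ≅ 0
Ȟ^1 = (5 − 0) − 5 = 0 plus torsion [2], so Ȟ^1 ≅ Z/2
Ȟ^2 = (0 − 0) − 0 = 0, so Ȟ^2 ≅ 0

Ȟ^0 = 0, Ȟ^1 = Z/2 and Ȟ^2 = 0


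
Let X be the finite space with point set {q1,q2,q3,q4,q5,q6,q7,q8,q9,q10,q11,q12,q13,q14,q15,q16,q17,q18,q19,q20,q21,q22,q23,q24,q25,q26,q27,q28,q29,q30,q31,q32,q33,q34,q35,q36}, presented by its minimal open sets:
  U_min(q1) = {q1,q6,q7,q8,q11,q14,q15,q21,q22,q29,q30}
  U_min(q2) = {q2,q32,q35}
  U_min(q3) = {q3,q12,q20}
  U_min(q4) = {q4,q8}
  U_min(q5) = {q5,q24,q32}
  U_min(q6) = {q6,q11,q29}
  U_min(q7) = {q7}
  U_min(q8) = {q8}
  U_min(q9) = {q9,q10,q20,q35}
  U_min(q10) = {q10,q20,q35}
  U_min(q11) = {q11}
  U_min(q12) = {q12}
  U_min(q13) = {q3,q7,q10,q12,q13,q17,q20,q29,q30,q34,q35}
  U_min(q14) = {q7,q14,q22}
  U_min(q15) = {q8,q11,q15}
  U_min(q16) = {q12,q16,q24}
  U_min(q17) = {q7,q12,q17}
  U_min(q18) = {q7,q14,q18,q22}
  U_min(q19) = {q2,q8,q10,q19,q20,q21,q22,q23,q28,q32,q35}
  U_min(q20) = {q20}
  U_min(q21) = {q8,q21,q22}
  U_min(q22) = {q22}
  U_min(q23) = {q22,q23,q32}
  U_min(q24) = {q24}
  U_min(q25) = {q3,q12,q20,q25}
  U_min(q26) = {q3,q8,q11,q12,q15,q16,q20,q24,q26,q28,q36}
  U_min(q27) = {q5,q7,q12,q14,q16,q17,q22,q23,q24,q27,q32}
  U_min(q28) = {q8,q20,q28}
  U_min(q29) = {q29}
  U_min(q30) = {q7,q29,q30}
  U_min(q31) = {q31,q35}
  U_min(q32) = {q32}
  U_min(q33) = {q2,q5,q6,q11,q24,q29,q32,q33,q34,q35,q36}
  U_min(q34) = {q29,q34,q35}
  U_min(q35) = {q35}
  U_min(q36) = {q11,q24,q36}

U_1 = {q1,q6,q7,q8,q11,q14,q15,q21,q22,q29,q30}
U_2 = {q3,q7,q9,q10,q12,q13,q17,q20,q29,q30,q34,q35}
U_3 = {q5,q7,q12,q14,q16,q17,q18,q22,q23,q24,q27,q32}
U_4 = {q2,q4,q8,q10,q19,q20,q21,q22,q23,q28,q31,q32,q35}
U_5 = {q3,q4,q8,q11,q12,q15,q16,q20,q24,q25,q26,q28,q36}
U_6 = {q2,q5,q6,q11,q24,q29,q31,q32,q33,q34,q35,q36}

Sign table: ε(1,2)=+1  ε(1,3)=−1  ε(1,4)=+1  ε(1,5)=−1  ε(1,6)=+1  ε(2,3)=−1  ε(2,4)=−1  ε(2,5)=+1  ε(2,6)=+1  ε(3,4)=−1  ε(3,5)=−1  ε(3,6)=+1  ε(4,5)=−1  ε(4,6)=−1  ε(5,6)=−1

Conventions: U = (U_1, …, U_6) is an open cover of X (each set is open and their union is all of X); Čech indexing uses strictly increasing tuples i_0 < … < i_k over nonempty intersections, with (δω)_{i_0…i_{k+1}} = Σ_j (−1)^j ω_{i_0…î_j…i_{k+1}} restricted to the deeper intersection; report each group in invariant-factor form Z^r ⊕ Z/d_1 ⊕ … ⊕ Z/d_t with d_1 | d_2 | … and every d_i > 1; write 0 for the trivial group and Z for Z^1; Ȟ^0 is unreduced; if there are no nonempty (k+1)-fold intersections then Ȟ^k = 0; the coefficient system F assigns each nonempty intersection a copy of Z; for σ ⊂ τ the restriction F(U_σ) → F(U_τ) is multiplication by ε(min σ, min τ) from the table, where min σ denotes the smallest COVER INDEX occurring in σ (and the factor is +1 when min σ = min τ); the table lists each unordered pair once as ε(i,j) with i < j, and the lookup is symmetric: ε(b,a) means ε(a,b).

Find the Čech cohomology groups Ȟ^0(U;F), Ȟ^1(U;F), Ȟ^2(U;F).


Ȟ^0(U;F) ≅ 0, Ȟ^1(U;F) ≅ Z/2 and Ȟ^2(U;F) ≅ Z

nerve simplices:
  U12={q7,q29,q30} U13={q7,q14,q22} U14={q8,q21,q22} U15={q8,q11,q15} U16={q6,q11,q29} U23={q7,q12,q17} U24={q10,q20,q35} U25={q3,q12,q20} U26={q29,q34,q35} U34={q22,q23,q32} U35={q12,q16,q24} U36={q5,q24,q32} U45={q4,q8,q20,q28} U46={q2,q31,q32,q35} U56={q11,q24,q36}
  U123={q7} U126={q29} U134={q22} U145={q8} U156={q11} U235={q12} U245={q20} U246={q35} U346={q32} U356={q24}
C dims 6,15,10; δ0: rk 6, SNF 1^5·2; δ1: rk 9, SNF 1^9
degree 0: 6−6−0 = 0 → Ȟ^0 ≅ 0
degree 1: 15−9−6 = 0 plus torsion [2] → Ȟ^1 ≅ Z/2
degree 2: 10−0−9 = 1 → Ȟ^2 ≅ Z


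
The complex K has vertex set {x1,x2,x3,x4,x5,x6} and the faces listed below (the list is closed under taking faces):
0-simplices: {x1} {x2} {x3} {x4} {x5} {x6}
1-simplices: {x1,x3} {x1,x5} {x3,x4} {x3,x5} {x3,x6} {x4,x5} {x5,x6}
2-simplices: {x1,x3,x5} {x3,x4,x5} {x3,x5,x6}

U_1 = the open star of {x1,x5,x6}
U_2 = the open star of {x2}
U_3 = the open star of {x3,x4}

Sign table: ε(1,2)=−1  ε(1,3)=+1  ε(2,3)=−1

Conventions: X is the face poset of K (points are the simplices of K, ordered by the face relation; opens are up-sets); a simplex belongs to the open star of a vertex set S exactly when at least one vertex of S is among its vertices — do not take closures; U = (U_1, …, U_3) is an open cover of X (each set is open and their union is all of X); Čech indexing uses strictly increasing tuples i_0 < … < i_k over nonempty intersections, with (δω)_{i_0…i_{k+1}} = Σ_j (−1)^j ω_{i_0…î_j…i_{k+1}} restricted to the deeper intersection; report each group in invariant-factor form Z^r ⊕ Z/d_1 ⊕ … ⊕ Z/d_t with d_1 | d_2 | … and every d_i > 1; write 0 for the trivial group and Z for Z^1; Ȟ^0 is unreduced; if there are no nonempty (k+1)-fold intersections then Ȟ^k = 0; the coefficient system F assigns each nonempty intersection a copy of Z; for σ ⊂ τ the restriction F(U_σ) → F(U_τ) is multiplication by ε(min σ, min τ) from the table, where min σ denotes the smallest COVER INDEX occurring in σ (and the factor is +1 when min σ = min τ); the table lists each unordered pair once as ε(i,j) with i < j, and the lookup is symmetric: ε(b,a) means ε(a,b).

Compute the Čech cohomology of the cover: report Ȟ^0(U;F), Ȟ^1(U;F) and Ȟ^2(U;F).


Ȟ^0 = Z^2, Ȟ^1 = 0 and Ȟ^2 = 0

nerve of the cover:
  U1={{x1},{x5},{x6},{x1,x3},{x1,x5},{x3,x5},{x3,x6},{x4,x5},{x5,x6},{x1,x3,x5},{x3,x4,x5},{x3,x5,x6}} U2={{x2}} U3={{x3},{x4},{x1,x3},{x3,x4},{x3,x5},{x3,x6},{x4,x5},{x1,x3,x5},{x3,x4,x5},{x3,x5,x6}}
  U13={{x1,x3},{x3,x5},{x3,x6},{x4,x5},{x1,x3,x5},{x3,x4,x5},{x3,x5,x6}}
C dims 3,1; δ0: rk 1, SNF 1^1
Ȟ^0 = (3 − 1) − 0 = 2, so Ȟ^0 ≅ Z^2
Ȟ^1 = (1 − 0) − 1 = 0, so Ȟ^1 ≅ 0
Ȟ^2 = (0 − 0) − 0 = 0, so Ȟ^2 ≅ 0


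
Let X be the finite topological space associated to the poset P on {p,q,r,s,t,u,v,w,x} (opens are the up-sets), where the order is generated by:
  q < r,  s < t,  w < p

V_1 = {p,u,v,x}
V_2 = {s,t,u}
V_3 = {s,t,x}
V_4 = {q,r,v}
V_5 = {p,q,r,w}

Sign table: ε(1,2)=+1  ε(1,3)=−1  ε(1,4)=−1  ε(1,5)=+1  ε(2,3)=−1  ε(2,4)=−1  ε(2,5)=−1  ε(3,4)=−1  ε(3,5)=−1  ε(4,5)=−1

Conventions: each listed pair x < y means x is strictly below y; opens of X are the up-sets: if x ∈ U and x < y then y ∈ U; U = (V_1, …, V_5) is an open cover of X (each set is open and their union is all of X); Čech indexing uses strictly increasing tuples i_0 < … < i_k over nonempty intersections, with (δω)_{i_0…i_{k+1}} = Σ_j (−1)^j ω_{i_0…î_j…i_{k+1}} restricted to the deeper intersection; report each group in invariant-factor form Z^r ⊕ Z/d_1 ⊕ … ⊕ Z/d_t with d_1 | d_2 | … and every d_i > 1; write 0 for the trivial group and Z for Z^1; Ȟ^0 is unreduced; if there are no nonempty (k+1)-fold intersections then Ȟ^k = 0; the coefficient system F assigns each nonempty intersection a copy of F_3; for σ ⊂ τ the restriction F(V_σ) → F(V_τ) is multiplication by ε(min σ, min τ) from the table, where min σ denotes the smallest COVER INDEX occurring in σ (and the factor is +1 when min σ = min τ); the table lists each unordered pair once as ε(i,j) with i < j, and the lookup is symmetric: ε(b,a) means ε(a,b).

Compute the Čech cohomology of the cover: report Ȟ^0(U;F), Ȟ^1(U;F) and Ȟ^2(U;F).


Ȟ^0 ≅ Z/3,  Ȟ^1 ≅ Z/3 ⊕ Z/3,  Ȟ^2 ≅ 0

nerve simplices:
  V12={u} V13={x} V14={v} V15={p} V23={s,t} V45={q,r}
C dims 5,6; δ0: rk_F3 4
degree 0: 5−4−0 = 1 → Ȟ^0 ≅ Z/3
degree 1: 6−0−4 = 2 → Ȟ^1 ≅ Z/3 ⊕ Z/3
degree 2: 0−0−0 = 0 → Ȟ^2 ≅ 0


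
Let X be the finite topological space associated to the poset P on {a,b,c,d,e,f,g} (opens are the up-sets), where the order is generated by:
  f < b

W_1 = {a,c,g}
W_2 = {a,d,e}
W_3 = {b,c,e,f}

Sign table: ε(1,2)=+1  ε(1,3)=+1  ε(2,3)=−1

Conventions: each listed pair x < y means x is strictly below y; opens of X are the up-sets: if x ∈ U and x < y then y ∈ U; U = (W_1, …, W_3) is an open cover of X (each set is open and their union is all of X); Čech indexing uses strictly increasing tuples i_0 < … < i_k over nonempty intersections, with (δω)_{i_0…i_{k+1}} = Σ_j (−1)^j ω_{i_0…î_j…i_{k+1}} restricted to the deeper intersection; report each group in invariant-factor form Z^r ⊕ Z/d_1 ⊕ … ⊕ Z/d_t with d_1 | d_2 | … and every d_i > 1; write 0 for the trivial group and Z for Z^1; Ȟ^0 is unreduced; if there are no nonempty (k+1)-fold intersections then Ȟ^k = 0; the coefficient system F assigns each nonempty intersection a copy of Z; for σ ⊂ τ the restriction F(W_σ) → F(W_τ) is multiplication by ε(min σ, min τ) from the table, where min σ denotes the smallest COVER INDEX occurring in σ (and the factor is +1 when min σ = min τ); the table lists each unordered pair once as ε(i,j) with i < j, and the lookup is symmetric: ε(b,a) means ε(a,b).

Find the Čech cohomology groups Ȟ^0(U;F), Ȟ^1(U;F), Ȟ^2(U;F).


cover nerve:
  W12={a} W13={c} W23={e}
C dims 3,3; δ0: rk 3, SNF 1^2·2
Ȟ^0: (3−3)−0=0 ⇒ 0
Ȟ^1: (3−0)−3=0 plus torsion [2] ⇒ Z/2
Ȟ^2: (0−0)−0=0 ⇒ 0

Ȟ^0 = 0; Ȟ^1 = Z/2; Ȟ^2 = 0


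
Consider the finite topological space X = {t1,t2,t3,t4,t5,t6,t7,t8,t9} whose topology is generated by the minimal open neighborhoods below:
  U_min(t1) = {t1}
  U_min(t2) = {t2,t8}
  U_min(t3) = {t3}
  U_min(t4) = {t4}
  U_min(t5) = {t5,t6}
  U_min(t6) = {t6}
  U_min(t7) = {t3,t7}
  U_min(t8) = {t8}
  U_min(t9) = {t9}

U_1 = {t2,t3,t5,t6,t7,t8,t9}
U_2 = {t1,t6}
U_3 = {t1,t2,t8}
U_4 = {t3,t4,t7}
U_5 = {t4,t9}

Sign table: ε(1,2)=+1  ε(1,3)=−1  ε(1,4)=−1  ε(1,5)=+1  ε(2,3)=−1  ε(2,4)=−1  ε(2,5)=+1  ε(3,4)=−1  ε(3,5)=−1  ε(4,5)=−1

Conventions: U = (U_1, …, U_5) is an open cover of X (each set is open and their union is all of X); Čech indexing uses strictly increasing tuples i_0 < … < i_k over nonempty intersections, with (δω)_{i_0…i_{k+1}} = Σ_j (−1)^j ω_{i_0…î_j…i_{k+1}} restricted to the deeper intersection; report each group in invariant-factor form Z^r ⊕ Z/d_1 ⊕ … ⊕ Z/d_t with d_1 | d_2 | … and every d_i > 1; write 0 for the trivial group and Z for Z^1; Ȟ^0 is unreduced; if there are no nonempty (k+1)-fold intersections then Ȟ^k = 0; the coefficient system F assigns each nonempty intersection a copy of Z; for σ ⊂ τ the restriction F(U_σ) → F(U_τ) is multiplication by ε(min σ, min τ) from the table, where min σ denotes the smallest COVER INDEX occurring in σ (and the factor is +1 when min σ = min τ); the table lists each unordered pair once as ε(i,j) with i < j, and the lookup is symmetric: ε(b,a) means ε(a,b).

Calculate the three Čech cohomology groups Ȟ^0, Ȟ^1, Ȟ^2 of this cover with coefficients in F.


Ȟ^0(U;F) ≅ Z; Ȟ^1(U;F) ≅ Z^2; Ȟ^2(U;F) ≅ 0

nerve simplices:
  U12={t6} U13={t2,t8} U14={t3,t7} U15={t9} U23={t1} U45={t4}
C dims 5,6; δ0: rk 4, SNF 1^4
degree 0: 5−4−0 = 1 → Ȟ^0 ≅ Z
degree 1: 6−0−4 = 2 → Ȟ^1 ≅ Z^2
degree 2: 0−0−0 = 0 → Ȟ^2 ≅ 0


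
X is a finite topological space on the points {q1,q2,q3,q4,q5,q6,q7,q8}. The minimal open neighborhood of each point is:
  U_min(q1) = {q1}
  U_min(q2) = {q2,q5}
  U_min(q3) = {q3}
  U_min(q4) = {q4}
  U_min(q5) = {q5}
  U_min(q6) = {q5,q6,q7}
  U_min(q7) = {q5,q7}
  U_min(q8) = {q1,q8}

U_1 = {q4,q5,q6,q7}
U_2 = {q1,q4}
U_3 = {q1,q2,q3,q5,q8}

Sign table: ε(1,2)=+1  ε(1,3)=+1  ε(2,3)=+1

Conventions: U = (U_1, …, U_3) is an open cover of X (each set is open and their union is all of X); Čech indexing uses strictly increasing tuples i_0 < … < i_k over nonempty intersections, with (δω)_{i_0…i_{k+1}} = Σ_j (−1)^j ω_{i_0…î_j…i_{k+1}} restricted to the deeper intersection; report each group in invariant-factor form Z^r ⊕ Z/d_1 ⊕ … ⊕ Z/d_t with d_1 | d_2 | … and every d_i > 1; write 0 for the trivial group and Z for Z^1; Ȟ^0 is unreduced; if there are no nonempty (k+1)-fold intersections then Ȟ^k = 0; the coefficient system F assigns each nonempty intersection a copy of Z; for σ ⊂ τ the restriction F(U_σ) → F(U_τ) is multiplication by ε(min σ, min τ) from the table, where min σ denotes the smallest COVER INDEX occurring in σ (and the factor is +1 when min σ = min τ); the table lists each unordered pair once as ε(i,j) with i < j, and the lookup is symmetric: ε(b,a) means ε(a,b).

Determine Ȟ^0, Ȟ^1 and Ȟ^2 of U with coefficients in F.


nonempty overlaps:
  U12={q4} U13={q5} U23={q1}
C dims 3,3; δ0: rk 2, SNF 1^2
degree 0: 3−2−0 = 1 → Ȟ^0 ≅ Z
degree 1: 3−0−2 = 1 → Ȟ^1 ≅ Z
degree 2: 0−0−0 = 0 → Ȟ^2 ≅ 0

Ȟ^0 ≅ Z, Ȟ^1 ≅ Z and Ȟ^2 ≅ 0


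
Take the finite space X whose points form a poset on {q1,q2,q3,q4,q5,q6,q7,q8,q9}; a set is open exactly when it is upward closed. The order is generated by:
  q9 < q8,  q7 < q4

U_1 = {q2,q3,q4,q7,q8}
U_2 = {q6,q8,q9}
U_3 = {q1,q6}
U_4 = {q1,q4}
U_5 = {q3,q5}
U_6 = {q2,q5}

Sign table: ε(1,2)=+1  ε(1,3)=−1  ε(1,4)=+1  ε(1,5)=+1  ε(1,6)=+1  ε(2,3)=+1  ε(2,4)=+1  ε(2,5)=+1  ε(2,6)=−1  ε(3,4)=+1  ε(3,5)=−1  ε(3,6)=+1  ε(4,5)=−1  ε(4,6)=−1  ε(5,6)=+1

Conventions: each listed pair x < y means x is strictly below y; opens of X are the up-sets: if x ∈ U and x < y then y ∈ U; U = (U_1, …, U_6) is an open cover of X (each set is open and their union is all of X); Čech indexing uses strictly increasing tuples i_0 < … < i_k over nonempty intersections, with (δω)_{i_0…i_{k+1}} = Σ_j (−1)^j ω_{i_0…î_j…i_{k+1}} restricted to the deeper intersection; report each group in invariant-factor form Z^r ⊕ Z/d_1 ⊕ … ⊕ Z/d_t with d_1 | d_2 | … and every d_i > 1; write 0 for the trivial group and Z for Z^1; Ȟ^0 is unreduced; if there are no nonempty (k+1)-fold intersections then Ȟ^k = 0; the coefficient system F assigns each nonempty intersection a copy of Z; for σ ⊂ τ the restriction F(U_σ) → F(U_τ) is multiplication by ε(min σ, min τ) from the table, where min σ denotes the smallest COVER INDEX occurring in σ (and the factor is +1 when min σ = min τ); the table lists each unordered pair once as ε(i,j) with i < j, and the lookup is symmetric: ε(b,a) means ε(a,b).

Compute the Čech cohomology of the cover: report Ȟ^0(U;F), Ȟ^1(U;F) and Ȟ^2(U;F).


intersection data:
  U12={q8} U14={q4} U15={q3} U16={q2} U23={q6} U34={q1} U56={q5}
C dims 6,7; δ0: rk 5, SNF 1^5
Ȟ^0 = (6 − 5) − 0 = 1, so Ȟ^0 ≅ Z
Ȟ^1 = (7 − 0) − 5 = 2, so Ȟ^1 ≅ Z^2
Ȟ^2 = (0 − 0) − 0 = 0, so Ȟ^2 ≅ 0

Ȟ^0(U;F) ≅ Z, Ȟ^1(U;F) ≅ Z^2, Ȟ^2(U;F) ≅ 0


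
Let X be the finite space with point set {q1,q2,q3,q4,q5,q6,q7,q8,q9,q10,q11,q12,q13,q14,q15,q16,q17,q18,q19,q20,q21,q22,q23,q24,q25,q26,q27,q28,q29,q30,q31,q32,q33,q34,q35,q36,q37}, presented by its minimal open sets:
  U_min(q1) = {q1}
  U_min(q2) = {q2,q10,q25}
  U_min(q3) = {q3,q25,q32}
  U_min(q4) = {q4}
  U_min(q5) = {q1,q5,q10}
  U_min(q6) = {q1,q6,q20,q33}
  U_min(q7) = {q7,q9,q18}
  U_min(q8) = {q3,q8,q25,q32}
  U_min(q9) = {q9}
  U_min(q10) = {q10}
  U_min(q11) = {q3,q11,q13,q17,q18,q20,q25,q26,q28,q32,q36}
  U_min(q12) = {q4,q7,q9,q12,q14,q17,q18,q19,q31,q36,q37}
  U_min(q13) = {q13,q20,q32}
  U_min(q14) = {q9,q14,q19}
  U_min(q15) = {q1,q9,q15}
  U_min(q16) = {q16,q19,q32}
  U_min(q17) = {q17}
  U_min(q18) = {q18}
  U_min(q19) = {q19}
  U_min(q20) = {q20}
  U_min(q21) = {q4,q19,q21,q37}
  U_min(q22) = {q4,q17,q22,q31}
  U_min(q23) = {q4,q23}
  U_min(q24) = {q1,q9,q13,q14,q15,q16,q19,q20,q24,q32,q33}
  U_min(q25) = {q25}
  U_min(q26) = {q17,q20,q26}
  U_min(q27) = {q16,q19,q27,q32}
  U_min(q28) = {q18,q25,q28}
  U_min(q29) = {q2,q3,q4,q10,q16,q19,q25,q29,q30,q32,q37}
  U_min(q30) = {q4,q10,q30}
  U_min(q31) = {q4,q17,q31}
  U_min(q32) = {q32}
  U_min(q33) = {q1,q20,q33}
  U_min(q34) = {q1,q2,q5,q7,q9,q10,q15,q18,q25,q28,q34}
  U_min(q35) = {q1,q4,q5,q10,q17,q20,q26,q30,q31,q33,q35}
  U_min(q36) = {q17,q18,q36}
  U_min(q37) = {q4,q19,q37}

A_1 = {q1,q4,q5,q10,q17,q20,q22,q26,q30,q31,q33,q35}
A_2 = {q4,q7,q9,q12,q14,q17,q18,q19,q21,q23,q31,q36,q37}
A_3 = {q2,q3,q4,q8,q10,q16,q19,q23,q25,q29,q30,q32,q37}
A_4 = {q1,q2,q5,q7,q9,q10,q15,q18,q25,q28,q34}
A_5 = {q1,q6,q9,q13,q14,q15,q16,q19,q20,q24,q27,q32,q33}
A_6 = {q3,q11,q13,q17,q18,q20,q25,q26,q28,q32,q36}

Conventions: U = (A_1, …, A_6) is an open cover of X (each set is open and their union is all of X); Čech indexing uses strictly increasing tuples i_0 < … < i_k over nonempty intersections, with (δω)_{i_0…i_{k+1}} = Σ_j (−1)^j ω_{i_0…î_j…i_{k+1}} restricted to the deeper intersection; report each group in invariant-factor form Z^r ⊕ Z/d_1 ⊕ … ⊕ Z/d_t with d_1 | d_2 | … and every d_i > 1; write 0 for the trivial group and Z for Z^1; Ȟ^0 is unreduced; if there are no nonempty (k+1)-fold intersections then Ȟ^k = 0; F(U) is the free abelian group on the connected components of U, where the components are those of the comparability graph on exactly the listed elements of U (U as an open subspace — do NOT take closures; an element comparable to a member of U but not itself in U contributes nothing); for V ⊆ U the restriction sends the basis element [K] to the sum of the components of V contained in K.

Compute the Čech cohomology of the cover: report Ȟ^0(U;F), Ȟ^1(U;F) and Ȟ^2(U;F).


intersection data:
  A12={q4,q17,q31} A13={q4,q10,q30} A14={q1,q5,q10} A15={q1,q20,q33} A16={q17,q20,q26} A23={q4,q19,q23,q37} A24={q7,q9,q18} A25={q9,q14,q19} A26={q17,q18,q36} A34={q2,q10,q25} A35={q16,q19,q32} A36={q3,q25,q32} A45={q1,q9,q15} A46={q18,q25,q28} A56={q13,q20,q32}
  A123={q4} A126={q17} A134={q10} A145={q1} A156={q20} A235={q19} A245={q9} A246={q18} A346={q25} A356={q32}
components per intersection:
  A1: {q1,q4,q5,q10,q17,q20,q22,q26,q30,q31,q33,q35}
  A2: {q4,q7,q9,q12,q14,q17,q18,q19,q21,q23,q31,q36,q37}
  A3: {q2,q3,q4,q8,q10,q16,q19,q23,q25,q29,q30,q32,q37}
  A4: {q1,q2,q5,q7,q9,q10,q15,q18,q25,q28,q34}
  A5: {q1,q6,q9,q13,q14,q15,q16,q19,q20,q24,q27,q32,q33}
  A6: {q3,q11,q13,q17,q18,q20,q25,q26,q28,q32,q36}
  A12: {q4,q17,q31}
  A13: {q4,q10,q30}
  A14: {q1,q5,q10}
  A15: {q1,q20,q33}
  A16: {q17,q20,q26}
  A23: {q4,q19,q23,q37}
  A24: {q7,q9,q18}
  A25: {q9,q14,q19}
  A26: {q17,q18,q36}
  A34: {q2,q10,q25}
  A35: {q16,q19,q32}
  A36: {q3,q25,q32}
  A45: {q1,q9,q15}
  A46: {q18,q25,q28}
  A56: {q13,q20,q32}
  A123: {q4}
  A126: {q17}
  A134: {q10}
  A145: {q1}
  A156: {q20}
  A235: {q19}
  A245: {q9}
  A246: {q18}
  A346: {q25}
  A356: {q32}
C dims 6,15,10; δ0: rk 5, SNF 1^5; δ1: rk 10, SNF 1^9·2
Ȟ^0 = (6 − 5) − 0 = 1, so Ȟ^0 ≅ Z
Ȟ^1 = (15 − 10) − 5 = 0, so Ȟ^1 ≅ 0
Ȟ^2 = (10 − 0) − 10 = 0 plus torsion [2], so Ȟ^2 ≅ Z/2

Ȟ^0 ≅ Z; Ȟ^1 ≅ 0; Ȟ^2 ≅ Z/2


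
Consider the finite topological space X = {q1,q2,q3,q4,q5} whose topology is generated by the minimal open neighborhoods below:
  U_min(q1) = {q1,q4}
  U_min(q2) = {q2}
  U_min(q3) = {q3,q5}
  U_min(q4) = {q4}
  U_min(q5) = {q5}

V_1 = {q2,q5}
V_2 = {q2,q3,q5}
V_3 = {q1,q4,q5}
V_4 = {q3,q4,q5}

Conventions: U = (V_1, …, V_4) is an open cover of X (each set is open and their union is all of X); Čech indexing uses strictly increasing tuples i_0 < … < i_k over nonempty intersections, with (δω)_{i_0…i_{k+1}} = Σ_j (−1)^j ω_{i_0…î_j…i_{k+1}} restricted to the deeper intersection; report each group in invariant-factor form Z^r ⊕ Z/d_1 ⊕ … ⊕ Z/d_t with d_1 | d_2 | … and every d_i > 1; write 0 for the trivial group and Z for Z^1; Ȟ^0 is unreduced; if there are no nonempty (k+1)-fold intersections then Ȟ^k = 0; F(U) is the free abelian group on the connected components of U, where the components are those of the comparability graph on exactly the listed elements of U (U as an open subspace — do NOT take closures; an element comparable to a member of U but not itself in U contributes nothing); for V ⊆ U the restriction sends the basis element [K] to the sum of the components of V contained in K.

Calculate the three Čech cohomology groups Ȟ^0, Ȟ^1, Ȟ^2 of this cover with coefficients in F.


nonempty overlaps:
  V12={q2,q5} V13={q5} V14={q5} V23={q5} V24={q3,q5} V34={q4,q5}
  V123={q5} V124={q5} V134={q5} V234={q5}
  V1234={q5}
components per intersection:
  V1: {q2} {q5}
  V2: {q2} {q3,q5}
  V3: {q1,q4} {q5}
  V4: {q3,q5} {q4}
  V12: {q2} {q5}
  V13: {q5}
  V14: {q5}
  V23: {q5}
  V24: {q3,q5}
  V34: {q4} {q5}
  V123: {q5}
  V124: {q5}
  V134: {q5}
  V234: {q5}
  V1234: {q5}
C dims 8,8,4,1; δ0: rk 5, SNF 1^5; δ1: rk 3, SNF 1^3; δ2: rk 1, SNF 1^1
degree 0: 8−5−0 = 3 → Ȟ^0 ≅ Z^3
degree 1: 8−3−5 = 0 → Ȟ^1 ≅ 0
degree 2: 4−1−3 = 0 → Ȟ^2 ≅ 0

Ȟ^0 ≅ Z^3; Ȟ^1 ≅ 0; Ȟ^2 ≅ 0


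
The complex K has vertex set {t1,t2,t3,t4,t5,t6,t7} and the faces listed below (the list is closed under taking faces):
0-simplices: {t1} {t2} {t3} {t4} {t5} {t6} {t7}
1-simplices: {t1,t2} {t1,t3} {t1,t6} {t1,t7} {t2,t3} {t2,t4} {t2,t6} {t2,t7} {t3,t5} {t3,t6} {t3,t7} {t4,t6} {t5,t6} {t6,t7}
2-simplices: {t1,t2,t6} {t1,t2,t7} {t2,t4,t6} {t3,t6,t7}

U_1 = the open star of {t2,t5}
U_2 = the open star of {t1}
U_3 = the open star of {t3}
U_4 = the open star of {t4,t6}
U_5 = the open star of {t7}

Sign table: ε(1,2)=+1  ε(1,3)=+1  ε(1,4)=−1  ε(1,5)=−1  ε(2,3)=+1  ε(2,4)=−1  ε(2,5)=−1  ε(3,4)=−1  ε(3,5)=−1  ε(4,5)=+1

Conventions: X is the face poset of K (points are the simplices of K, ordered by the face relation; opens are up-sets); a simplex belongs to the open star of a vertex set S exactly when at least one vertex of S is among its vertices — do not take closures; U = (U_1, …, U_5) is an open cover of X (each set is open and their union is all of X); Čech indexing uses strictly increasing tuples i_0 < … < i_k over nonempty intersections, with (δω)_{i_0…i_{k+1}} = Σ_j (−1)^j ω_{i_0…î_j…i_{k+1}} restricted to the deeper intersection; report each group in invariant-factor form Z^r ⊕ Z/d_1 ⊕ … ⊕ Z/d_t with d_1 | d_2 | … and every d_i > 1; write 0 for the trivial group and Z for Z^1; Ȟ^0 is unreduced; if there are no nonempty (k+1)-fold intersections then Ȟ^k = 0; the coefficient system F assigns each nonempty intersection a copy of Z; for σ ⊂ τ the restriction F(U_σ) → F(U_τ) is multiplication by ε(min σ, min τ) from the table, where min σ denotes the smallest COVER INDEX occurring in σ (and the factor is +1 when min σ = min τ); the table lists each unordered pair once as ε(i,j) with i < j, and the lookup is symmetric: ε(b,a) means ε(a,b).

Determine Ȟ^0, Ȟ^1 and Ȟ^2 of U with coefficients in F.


Ȟ^0 = Z,  Ȟ^1 = Z^3,  Ȟ^2 = 0

intersection data:
  U1={{t2},{t5},{t1,t2},{t2,t3},{t2,t4},{t2,t6},{t2,t7},{t3,t5},{t5,t6},{t1,t2,t6},{t1,t2,t7},{t2,t4,t6}} U2={{t1},{t1,t2},{t1,t3},{t1,t6},{t1,t7},{t1,t2,t6},{t1,t2,t7}} U3={{t3},{t1,t3},{t2,t3},{t3,t5},{t3,t6},{t3,t7},{t3,t6,t7}} U4={{t4},{t6},{t1,t6},{t2,t4},{t2,t6},{t3,t6},{t4,t6},{t5,t6},{t6,t7},{t1,t2,t6},{t2,t4,t6},{t3,t6,t7}} U5={{t7},{t1,t7},{t2,t7},{t3,t7},{t6,t7},{t1,t2,t7},{t3,t6,t7}}
  U12={{t1,t2},{t1,t2,t6},{t1,t2,t7}} U13={{t2,t3},{t3,t5}} U14={{t2,t4},{t2,t6},{t5,t6},{t1,t2,t6},{t2,t4,t6}} U15={{t2,t7},{t1,t2,t7}} U23={{t1,t3}} U24={{t1,t6},{t1,t2,t6}} U25={{t1,t7},{t1,t2,t7}} U34={{t3,t6},{t3,t6,t7}} U35={{t3,t7},{t3,t6,t7}} U45={{t6,t7},{t3,t6,t7}}
  U124={{t1,t2,t6}} U125={{t1,t2,t7}} U345={{t3,t6,t7}}
C dims 5,10,3; δ0: rk 4, SNF 1^4; δ1: rk 3, SNF 1^3
Ȟ^0 = (5 − 4) − 0 = 1, so Ȟ^0 ≅ Z
Ȟ^1 = (10 − 3) − 4 = 3, so Ȟ^1 ≅ Z^3
Ȟ^2 = (3 − 0) − 3 = 0, so Ȟ^2 ≅ 0


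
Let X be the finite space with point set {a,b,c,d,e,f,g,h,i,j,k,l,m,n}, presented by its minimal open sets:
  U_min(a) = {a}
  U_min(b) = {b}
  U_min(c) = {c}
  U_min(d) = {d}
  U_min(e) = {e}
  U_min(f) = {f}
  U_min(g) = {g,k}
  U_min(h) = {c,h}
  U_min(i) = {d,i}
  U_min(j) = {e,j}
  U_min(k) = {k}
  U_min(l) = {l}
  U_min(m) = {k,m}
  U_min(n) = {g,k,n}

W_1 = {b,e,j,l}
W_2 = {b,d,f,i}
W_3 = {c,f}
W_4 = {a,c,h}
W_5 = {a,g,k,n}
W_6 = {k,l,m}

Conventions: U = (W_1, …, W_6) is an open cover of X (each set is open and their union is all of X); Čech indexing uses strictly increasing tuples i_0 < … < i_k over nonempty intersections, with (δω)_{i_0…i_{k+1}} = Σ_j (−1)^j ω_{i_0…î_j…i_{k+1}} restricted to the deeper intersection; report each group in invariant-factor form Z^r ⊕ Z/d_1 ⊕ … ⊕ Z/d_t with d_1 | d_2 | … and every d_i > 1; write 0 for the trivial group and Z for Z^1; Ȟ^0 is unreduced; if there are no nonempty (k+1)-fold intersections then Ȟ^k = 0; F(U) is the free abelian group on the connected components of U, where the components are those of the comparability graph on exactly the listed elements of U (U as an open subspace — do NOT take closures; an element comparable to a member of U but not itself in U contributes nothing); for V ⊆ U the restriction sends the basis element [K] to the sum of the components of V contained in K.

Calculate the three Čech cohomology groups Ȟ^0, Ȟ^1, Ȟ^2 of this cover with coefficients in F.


Ȟ^0 = Z^8,  Ȟ^1 = 0,  Ȟ^2 = 0

nerve of the cover:
  W12={b} W16={l} W23={f} W34={c} W45={a} W56={k}
components per intersection:
  W1: {b} {e,j} {l}
  W2: {b} {d,i} {f}
  W3: {c} {f}
  W4: {a} {c,h}
  W5: {a} {g,k,n}
  W6: {k,m} {l}
  W12: {b}
  W16: {l}
  W23: {f}
  W34: {c}
  W45: {a}
  W56: {k}
C dims 14,6; δ0: rk 6, SNF 1^6
Ȟ^0 = (14 − 6) − 0 = 8, so Ȟ^0 ≅ Z^8
Ȟ^1 = (6 − 0) − 6 = 0, so Ȟ^1 ≅ 0
Ȟ^2 = (0 − 0) − 0 = 0, so Ȟ^2 ≅ 0
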